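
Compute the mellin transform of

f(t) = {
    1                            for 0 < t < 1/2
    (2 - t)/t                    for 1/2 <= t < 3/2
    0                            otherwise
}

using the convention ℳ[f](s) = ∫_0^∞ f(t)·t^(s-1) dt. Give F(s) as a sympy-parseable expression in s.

undo the shared t-power: t on [0, 1/2); 2 - t on [1/2, 3/2)
treat the 2 regions marked off by 1/2 separately and sum
∫ over [0, 1/2) of 1·t^(s-1) joins the sum
between 1/2 and 3/2 the integrand is (2 - t)/t·t^(s-1)

(3**s*s + 3**(s + 1) - 6*s - 6)/(3*2**s*s*(s - 1))
  Re(s) > 0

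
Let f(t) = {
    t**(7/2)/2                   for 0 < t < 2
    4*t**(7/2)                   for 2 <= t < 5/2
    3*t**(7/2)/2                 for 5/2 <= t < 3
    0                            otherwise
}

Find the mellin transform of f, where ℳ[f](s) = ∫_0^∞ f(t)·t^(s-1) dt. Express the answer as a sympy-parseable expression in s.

(-7*2**(s + 7/2) + 3*3**(s + 7/2) + 5*(5/2)**(s + 7/2))/(2*s + 7)
  Re(s) > -7/2

slice at 2, 5/2, transform all 3 pieces, and sum them
segment 0 to 2 holds t**(7/2)/2; add its integral
∫ over [2, 5/2) of 4*t**(7/2)·t^(s-1) joins the sum
segment 5/2 to 3 holds 3*t**(7/2)/2; add its integral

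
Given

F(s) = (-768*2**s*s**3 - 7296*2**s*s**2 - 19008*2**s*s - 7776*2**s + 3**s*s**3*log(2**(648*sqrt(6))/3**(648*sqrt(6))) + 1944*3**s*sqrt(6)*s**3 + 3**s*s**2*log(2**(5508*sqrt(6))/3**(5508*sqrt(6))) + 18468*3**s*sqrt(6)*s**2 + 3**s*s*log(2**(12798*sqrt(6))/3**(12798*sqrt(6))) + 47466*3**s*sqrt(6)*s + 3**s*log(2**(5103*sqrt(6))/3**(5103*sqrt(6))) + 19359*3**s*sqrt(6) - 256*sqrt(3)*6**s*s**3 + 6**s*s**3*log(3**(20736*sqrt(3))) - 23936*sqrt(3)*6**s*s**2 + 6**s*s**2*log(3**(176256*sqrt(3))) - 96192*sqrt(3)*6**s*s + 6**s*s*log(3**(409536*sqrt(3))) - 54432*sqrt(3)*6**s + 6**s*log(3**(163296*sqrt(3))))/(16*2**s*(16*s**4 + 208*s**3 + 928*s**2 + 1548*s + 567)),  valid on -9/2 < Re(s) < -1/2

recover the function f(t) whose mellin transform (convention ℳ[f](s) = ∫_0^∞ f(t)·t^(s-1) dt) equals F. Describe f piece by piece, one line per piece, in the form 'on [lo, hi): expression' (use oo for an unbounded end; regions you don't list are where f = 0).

on [0, 1): t**(9/2)
on [1, 3/2): t**(7/2)*(t + 3)
on [3/2, 3): t**(9/2)*log(t)
on [3, oo): sqrt(t)

peel off the shared t-power: t**(5/2) on [0, 1); t**(3/2)*(t + 3) on [1, 3/2); t**(5/2)*log(t) on [3/2, 3); …
strip the shared t-power: t**2 on [0, 1); t*(t + 3) on [1, 3/2); t**2*log(t) on [3/2, 3); …
peel off the shared t-power: t on [0, 1); t + 3 on [1, 3/2); t*log(t) on [3/2, 3); …
summing 4 kernel integrals split by 1, 3/2, 3 yields ℳ[f](s)
piece [0, 1): integrate t**(9/2) against the kernel
[1, 3/2) adds the kernel integral of t**(7/2)*(t + 3)
∫ t**(9/2)*log(t)·t^(s-1) over [3/2, 3)
∫ sqrt(t)·t^(s-1) over [3, ∞)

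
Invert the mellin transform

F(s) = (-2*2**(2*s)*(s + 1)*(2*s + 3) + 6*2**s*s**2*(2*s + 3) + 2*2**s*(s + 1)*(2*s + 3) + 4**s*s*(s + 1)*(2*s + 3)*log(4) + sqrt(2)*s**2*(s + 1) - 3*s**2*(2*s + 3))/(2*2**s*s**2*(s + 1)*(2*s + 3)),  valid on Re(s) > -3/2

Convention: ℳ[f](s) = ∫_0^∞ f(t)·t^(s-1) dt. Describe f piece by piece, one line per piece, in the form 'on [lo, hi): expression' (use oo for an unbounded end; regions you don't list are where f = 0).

on [0, 1/2): t**(3/2)
on [1/2, 1): 3*t
on [1, 2): log(t)

decompose at 1/2, 1; ℳ[f](s) sums the 3 pieces' integrals
piece [0, 1/2): integrate t**(3/2) against the kernel
∫ over [1/2, 1) of 3*t·t^(s-1) joins the sum
segment [1, 2) carries log(t); integrate it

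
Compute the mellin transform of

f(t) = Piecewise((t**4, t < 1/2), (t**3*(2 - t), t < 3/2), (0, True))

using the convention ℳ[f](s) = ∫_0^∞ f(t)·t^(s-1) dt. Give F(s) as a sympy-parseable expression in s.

invert the shared t-power to get t**2 on [0, 1/2); t*(2 - t) on [1/2, 3/2)
the shared t-power comes off first: 1 on [0, 1/2); (2 - t)/t on [1/2, 3/2)
reversing the shared t-power: t on [0, 1/2); 2 - t on [1/2, 3/2)
linearity at 1/2 turns ℳ[f](s) into 2 summed integrals
segment [0, 1/2) carries t**4; integrate it
on [1/2, 3/2): add ∫ t**3*(2 - t)·t^(s-1) dt

(27*3**s*(s + 3) + 108*3**s - 2*s - 10)/(16*2**s*(s + 3)*(s + 4))
  Re(s) > -4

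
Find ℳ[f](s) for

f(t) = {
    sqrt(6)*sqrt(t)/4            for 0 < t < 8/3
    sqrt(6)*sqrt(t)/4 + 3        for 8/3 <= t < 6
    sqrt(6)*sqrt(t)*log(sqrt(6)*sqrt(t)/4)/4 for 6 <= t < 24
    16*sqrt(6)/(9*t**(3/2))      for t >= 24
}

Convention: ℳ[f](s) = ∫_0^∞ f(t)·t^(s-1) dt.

peel off the common scale on t: sqrt(t)/2 on [0, 4); sqrt(t)/2 + 3 on [4, 9); sqrt(t)*log(sqrt(t)/2)/2 on [9, 36); …
reversing the power substitution: t/2 on [0, 2); t/2 + 3 on [2, 3); t*log(t/2)/2 on [3, 6); …
strip the common scale on t: t on [0, 1); t + 3 on [1, 3/2); t*log(t) on [3/2, 3); …
linearity at 8/3, 6, 24 turns ℳ[f](s) into 4 summed integrals
over [0, 8/3), the kernel integral of sqrt(6)*sqrt(t)/4 enters the sum
[8/3, 6) adds the kernel integral of (sqrt(6)*sqrt(t)/4 + 3)
segment 6 to 24 holds sqrt(6)*sqrt(t)*log(sqrt(6)*sqrt(t)/4)/4; add its integral
∫ over [24, ∞) of 16*sqrt(6)/(9*t**(3/2))·t^(s-1) joins the sum

(-324*2**(2*s)*s*(2*s - 3)*(4*s**2 + 4*s + 1) - 162*2**(2*s)*(2*s - 3)*(4*s**2 + 4*s + 1) - 324*3**(2*s)*s**2*(2*s - 3)*(2*s + 1)*log(3) + 324*3**(2*s)*s**2*(2*s - 3)*(2*s + 1)*log(2) - 162*3**(2*s)*s*(2*s - 3)*(2*s + 1)*log(3) + 162*3**(2*s)*s*(2*s - 3)*(2*s + 1)*log(2) + 162*3**(2*s)*s*(2*s - 3)*(2*s + 1) + 486*3**(2*s)*s*(2*s - 3)*(4*s**2 + 4*s + 1) + 162*3**(2*s)*(2*s - 3)*(4*s**2 + 4*s + 1) + 648*6**(2*s)*s**2*(2*s - 3)*(2*s + 1)*log(3) - 324*6**(2*s)*s*(2*s - 3)*(2*s + 1) + 324*6**(2*s)*s*(2*s - 3)*(2*s + 1)*log(3) - 4*6**(2*s)*s*(2*s + 1)*(4*s**2 + 4*s + 1))/(54*(3/2)**s*s*(2*s - 3)*(2*s + 1)*(4*s**2 + 4*s + 1))
  -1/2 < Re(s) < 3/2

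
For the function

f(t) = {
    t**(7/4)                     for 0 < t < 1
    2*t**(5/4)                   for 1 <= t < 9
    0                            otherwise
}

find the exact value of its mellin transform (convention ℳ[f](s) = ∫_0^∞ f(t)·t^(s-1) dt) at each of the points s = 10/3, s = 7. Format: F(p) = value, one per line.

F(10/3) = -804/3355 + 472392*3**(1/6)/55
F(7) = -148/1155 + 114791256*sqrt(3)/11

reversing the power substitution: t**(7/2) on [0, 1); 2*t**(5/2) on [1, 3)
remove the shared t-power first: t**(3/2) on [0, 1); 2*sqrt(t) on [1, 3)
integrate the 2 segments split at 1, then add the results
[0, 1) adds the kernel integral of t**(7/4)
∫ 2*t**(5/4)·t^(s-1) over [1, 9)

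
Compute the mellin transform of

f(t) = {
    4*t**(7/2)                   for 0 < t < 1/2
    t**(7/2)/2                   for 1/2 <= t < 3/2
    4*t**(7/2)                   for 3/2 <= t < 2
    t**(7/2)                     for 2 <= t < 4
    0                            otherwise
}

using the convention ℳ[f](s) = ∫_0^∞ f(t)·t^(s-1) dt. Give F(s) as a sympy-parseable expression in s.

(7*2**(-s - 7/2) + 6*2**(s + 7/2) - 7*(3/2)**(s + 7/2) + 2*4**(s + 7/2))/(2*s + 7)
  Re(s) > -7/2

breakpoints 1/2, 3/2, 2: one integral from each of the 4 segments
segment [0, 1/2) carries 4*t**(7/2); integrate it
piece [1/2, 3/2): integrate t**(7/2)/2 against the kernel
∫ 4*t**(7/2)·t^(s-1) over [3/2, 2)
the [2, 4) slice contributes ∫ t**(7/2)·t^(s-1) dt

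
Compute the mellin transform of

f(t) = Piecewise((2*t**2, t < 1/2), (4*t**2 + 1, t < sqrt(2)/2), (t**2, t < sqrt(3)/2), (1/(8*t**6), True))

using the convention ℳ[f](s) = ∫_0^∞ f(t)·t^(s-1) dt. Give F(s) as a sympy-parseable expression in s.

the power substitution comes off first: 2*t on [0, 1/4); 4*t + 1 on [1/4, 1/2); t on [1/2, 3/4); …
remove the common scale on t first: t on [0, 1/2); 2*t + 1 on [1/2, 1); t/2 on [1, 3/2); …
summing 4 kernel integrals split by 1/2, sqrt(2)/2, sqrt(3)/2 yields ℳ[f](s)
on [0, 1/2): add ∫ 2*t**2·t^(s-1) dt
∫ (4*t**2 + 1)·t^(s-1) over [1/2, sqrt(2)/2)
the [sqrt(2)/2, sqrt(3)/2) slice contributes ∫ t**2·t^(s-1) dt
over [sqrt(3)/2, ∞), the kernel integral of 1/(8*t**6) enters the sum

(270*2**(s/2)*s**2 - 1404*2**(s/2)*s - 1296*2**(s/2) + 49*3**(s/2)*s**2 - 550*3**(s/2)*s - 162*s**2 + 756*s + 1296)/(108*2**s*s*(s**2 - 4*s - 12))
  -2 < Re(s) < 6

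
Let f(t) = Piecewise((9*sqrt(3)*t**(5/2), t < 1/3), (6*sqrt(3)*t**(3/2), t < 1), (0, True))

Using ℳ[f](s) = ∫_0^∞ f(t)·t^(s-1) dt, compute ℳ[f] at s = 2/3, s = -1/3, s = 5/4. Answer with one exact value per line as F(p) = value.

invert the common scale on t to get t**(5/2) on [0, 1); 2*t**(3/2) on [1, 3)
the shared t-power comes off first: t**(3/2) on [0, 1); 2*sqrt(t) on [1, 3)
integrate the 2 segments split at 1/3, then add the results
[0, 1/3) adds the kernel integral of 9*sqrt(3)*t**(5/2)
on [1/3, 1) integrate f = 6*sqrt(3)*t**(3/2) against the kernel

F(2/3) = -50*3**(1/3)/247 + 36*sqrt(3)/13
F(-1/3) = -114*3**(1/3)/91 + 36*sqrt(3)/7
F(5/4) = -76*3**(3/4)/1485 + 24*sqrt(3)/11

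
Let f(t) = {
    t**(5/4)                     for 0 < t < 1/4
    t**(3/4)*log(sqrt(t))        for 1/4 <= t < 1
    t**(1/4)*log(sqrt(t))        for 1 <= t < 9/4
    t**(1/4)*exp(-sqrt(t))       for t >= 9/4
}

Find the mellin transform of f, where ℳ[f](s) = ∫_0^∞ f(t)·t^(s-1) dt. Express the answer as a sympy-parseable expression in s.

2**(-2*s - 1/2)*(2**(2*s + 3/2)*(4*s + 1)**2*(4*s + 5)*(16*s + (4*s + 1)**2 + 8)*uppergamma(2*s + 1/2, 3/2) + 2**(2*s + 7/2)*(-4*s - 5)*(4*s + 1)**2 + 2**(2*s + 7/2)*(4*s + 5)*(16*s + (4*s + 1)**2 + 8) + 3**(2*s + 1/2)*(4*s + 1)*(4*s + 5)*(-4*log(2) + 4*log(3))*(16*s + (4*s + 1)**2 + 8) - 8*3**(2*s + 1/2)*(4*s + 5)*(16*s + (4*s + 1)**2 + 8) + (4*s + 1)**3*(4*s + 5)*log(4) + 4*(4*s + 1)**2*(4*s + 5)*log(2) + (4*s + 1)**2*(16*s + 20) + (4*s + 1)**2*(16*s + (4*s + 1)**2 + 8))/((4*s + 1)**2*(4*s + 5)*(16*s + (4*s + 1)**2 + 8))
  Re(s) > -5/4

the power substitution comes off first: t**(5/2) on [0, 1/2); t**(3/2)*log(t) on [1/2, 1); sqrt(t)*log(t) on [1, 3/2); …
reversing the shared t-power: t**2 on [0, 1/2); t*log(t) on [1/2, 1); log(t) on [1, 3/2); …
decompose at 1/4, 1, 9/4; ℳ[f](s) sums the 4 pieces' integrals
[0, 1/4) adds the kernel integral of t**(5/4)
for t in [1/4, 1): the term is ∫ t**(3/4)*log(sqrt(t))·t^(s-1)
segment 1 to 9/4 holds t**(1/4)*log(sqrt(t)); add its integral
segment [9/4, ∞) carries t**(1/4)*exp(-sqrt(t)); integrate it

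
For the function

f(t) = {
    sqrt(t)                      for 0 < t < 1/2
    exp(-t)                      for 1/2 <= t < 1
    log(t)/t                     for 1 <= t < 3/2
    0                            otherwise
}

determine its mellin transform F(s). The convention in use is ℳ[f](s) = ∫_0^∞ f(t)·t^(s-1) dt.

(3*2**s*(2*s + 1)*(s**2 - 2*s + 1)*uppergamma(s, 1/2) - 3*2**s*(2*s + 1)*(s**2 - 2*s + 1)*uppergamma(s, 1) + 3*2**s*(2*s + 1) + 3**s*s*(2*s + 1)*(-2*log(2) + 2*log(3)) - 2*3**s*(2*s + 1) + 3**s*(2*s + 1)*(-2*log(3) + 2*log(2)) + 3*sqrt(2)*(s**2 - 2*s + 1))/(3*2**s*(2*s + 1)*(s**2 - 2*s + 1))
  Re(s) > -1/2

linearity at 1/2, 1 turns ℳ[f](s) into 3 summed integrals
segment 0 to 1/2 holds sqrt(t); add its integral
segment [1/2, 1) carries exp(-t); integrate it
over [1, 3/2), the kernel integral of log(t)/t enters the sum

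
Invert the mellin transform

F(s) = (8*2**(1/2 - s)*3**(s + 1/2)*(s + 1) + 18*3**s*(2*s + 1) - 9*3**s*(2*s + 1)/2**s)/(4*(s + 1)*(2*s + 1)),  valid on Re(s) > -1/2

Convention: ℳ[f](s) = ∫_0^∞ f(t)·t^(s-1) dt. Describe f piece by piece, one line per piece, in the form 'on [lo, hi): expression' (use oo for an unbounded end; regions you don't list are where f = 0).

on [0, 3/2): 2*sqrt(t)
on [3/2, 3): 3*t/2

breakpoints 3/2: one integral from each of the 2 segments
segment 0 to 3/2 holds 2*sqrt(t); add its integral
on [3/2, 3) integrate f = 3*t/2 against the kernel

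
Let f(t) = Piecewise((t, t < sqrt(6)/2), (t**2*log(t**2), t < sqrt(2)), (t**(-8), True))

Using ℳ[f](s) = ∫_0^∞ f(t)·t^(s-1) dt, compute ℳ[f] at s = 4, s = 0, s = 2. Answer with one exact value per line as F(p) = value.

F(4) = -9*log(3)/16 - 7/36 + 9*sqrt(6)/40 + 91*log(2)/48
F(0) = -3*log(3)/4 - 31/128 + 7*log(2)/4 + sqrt(6)/2
F(2) = -9*log(3)/16 - 19/96 + sqrt(6)/4 + 25*log(2)/16

back out the power substitution: sqrt(t) on [0, 3/2); t*log(t) on [3/2, 2); t**(-4) on [2, ∞)
f breaks at sqrt(6)/2, sqrt(2) into 3 integrals to sum
segment 0 to sqrt(6)/2 holds t; add its integral
on [sqrt(6)/2, sqrt(2)): add ∫ t**2*log(t**2)·t^(s-1) dt
segment sqrt(2) to ∞ holds t**(-8); add its integral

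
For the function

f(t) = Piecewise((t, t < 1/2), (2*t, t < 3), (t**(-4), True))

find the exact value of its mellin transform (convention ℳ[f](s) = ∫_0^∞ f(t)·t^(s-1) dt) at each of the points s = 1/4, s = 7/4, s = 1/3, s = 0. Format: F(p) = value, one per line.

F(1/4) = 2**(3/4)*(-243 + 2918*6**(1/4))/1215
F(7/4) = 2**(1/4)*(-243 + 17540*6**(3/4))/5346
F(1/3) = 2**(2/3)*(-891 + 10700*6**(1/3))/4752
F(0) = 1783/324

slice at 1/2, 3, transform all 3 pieces, and sum them
between 0 and 1/2 the integrand is t·t^(s-1)
the [1/2, 3) slice contributes ∫ 2*t·t^(s-1) dt
segment 3 to ∞ holds t**(-4); add its integral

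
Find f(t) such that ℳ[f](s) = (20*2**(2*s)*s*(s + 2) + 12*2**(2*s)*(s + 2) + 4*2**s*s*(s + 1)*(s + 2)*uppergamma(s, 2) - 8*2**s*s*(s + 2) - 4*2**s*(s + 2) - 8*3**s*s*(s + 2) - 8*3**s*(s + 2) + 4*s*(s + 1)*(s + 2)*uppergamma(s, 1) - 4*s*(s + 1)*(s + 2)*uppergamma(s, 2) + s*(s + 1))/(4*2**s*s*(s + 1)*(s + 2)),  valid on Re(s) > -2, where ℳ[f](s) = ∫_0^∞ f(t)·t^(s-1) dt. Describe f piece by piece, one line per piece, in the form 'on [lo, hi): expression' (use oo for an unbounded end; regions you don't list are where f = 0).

along the cuts 1/2, 1, 3/2, 2, ℳ[f](s) splits into 5 integrals
the [0, 1/2) slice contributes ∫ t**2·t^(s-1) dt
[1/2, 1) adds the kernel integral of exp(-2*t)
between 1 and 3/2 the integrand is (t + 1)·t^(s-1)
[3/2, 2) adds the kernel integral of (t + 3)
for t in [2, ∞): the term is ∫ exp(-t)·t^(s-1)

on [0, 1/2): t**2
on [1/2, 1): exp(-2*t)
on [1, 3/2): t + 1
on [3/2, 2): t + 3
on [2, oo): exp(-t)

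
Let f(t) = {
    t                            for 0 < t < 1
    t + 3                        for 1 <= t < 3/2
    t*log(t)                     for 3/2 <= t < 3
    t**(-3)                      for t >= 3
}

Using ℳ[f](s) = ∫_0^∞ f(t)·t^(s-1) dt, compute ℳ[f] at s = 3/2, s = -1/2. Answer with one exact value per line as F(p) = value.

F(3/2) = -922*sqrt(3)/675 - 2 + 213*sqrt(6)/100 + log(2**(9*sqrt(6)/20)*3**(-9*sqrt(6)/20 + 18*sqrt(3)/5))
F(-1/2) = -2266*sqrt(3)/567 + sqrt(6) + log(2**(sqrt(6))*3**(-sqrt(6) + 2*sqrt(3))) + 6

decompose at 1, 3/2, 3; ℳ[f](s) sums the 4 pieces' integrals
piece [0, 1): integrate t against the kernel
on [1, 3/2) integrate f = (t + 3) against the kernel
piece [3/2, 3): integrate t*log(t) against the kernel
on [3, ∞): add ∫ t**(-3)·t^(s-1) dt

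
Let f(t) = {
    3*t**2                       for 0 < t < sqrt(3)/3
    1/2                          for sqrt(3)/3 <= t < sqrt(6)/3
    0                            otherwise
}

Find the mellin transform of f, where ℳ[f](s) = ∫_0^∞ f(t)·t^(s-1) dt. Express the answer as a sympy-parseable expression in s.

undo the power substitution: 3*t on [0, 1/3); 1/2 on [1/3, 2/3)
strip the common scale on t: t on [0, 1); 1/2 on [1, 2)
linearity at sqrt(3)/3 turns ℳ[f](s) into 2 summed integrals
for t in [0, sqrt(3)/3): the term is ∫ 3*t**2·t^(s-1)
[sqrt(3)/3, sqrt(6)/3) adds the kernel integral of 1/2

(sqrt(3)/3)**s*(2**(s/2)*(s + 2) + s - 2)/(2*s*(s + 2))
  Re(s) > -2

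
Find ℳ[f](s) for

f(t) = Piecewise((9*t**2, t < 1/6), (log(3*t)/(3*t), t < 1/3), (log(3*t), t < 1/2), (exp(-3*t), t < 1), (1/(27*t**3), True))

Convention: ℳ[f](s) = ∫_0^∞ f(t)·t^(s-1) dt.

(108*2**s*s**2*(s - 3)*(s + 2)*(s**2 - 2*s + 1)*uppergamma(s, 3/2) - 108*2**s*s**2*(s - 3)*(s + 2)*(s**2 - 2*s + 1)*uppergamma(s, 3) - 108*2**s*s**2*(s - 3)*(s + 2) + 108*2**s*(s - 3)*(s + 2)*(s**2 - 2*s + 1) - 108*3**s*s*(s - 3)*(s + 2)*(s**2 - 2*s + 1)*log(2) + 108*3**s*s*(s - 3)*(s + 2)*(s**2 - 2*s + 1)*log(3) - 108*3**s*(s - 3)*(s + 2)*(s**2 - 2*s + 1) - 4*6**s*s**2*(s + 2)*(s**2 - 2*s + 1) + 216*s**3*(s - 3)*(s + 2)*log(2) - 216*s**2*(s - 3)*(s + 2)*log(2) + 216*s**2*(s - 3)*(s + 2) + 27*s**2*(s - 3)*(s**2 - 2*s + 1))/(108*6**s*s**2*(s - 3)*(s + 2)*(s**2 - 2*s + 1))
  -2 < Re(s) < 3

invert the common scale on t to get t**2 on [0, 1/2); log(t)/t on [1/2, 1); log(t) on [1, 3/2); …
f breaks at 1/6, 1/3, 1/2, 1 into 5 integrals to sum
[0, 1/6) adds the kernel integral of 9*t**2
piece [1/6, 1/3): integrate log(3*t)/(3*t) against the kernel
the [1/3, 1/2) slice contributes ∫ log(3*t)·t^(s-1) dt
on [1/2, 1): add ∫ exp(-3*t)·t^(s-1) dt
on [1, ∞): add ∫ 1/(27*t**3)·t^(s-1) dt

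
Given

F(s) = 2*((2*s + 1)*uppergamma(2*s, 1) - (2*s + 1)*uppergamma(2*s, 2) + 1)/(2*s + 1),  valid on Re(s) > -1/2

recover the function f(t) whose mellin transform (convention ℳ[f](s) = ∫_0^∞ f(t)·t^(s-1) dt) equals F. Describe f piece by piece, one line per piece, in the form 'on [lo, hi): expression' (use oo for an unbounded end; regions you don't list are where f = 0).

undo the power substitution: t on [0, 1); exp(-t) on [1, 2)
summing 2 kernel integrals split by 1 yields ℳ[f](s)
segment [0, 1) carries sqrt(t); integrate it
over [1, 4), the kernel integral of exp(-sqrt(t)) enters the sum

on [0, 1): sqrt(t)
on [1, 4): exp(-sqrt(t))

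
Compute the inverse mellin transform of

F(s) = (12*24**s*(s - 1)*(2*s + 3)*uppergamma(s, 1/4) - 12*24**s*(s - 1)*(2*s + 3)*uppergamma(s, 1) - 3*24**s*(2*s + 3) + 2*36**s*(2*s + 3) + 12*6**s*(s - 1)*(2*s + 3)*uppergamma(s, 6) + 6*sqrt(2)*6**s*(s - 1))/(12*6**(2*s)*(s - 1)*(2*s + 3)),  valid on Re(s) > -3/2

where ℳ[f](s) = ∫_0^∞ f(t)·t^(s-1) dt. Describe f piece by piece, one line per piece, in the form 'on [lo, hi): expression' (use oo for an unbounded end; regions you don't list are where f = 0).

the common scale on t comes off first: t**(3/2) on [0, 1/2); exp(-t/2) on [1/2, 2); 1/(2*t) on [2, 3); …
cuts at 1/6, 2/3, 1: linearity sums the 4 kernel integrals
the [0, 1/6) slice contributes ∫ 3*sqrt(3)*t**(3/2)·t^(s-1) dt
on [1/6, 2/3) integrate f = exp(-3*t/2) against the kernel
∫ 1/(6*t)·t^(s-1) over [2/3, 1)
[1, ∞) adds the kernel integral of exp(-6*t)

on [0, 1/6): 3*sqrt(3)*t**(3/2)
on [1/6, 2/3): exp(-3*t/2)
on [2/3, 1): 1/(6*t)
on [1, oo): exp(-6*t)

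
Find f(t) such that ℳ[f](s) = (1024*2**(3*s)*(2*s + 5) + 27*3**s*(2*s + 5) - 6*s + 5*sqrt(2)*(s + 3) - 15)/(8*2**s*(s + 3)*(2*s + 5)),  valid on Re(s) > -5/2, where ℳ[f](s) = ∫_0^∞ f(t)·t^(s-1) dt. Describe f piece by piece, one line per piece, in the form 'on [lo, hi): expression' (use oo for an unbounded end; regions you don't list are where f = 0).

on [0, 1/2): 5*t**(5/2)/2
on [1/2, 3/2): 3*t**3
on [3/2, 4): 2*t**3

decompose at 1/2, 3/2; ℳ[f](s) sums the 3 pieces' integrals
on [0, 1/2) integrate f = 5*t**(5/2)/2 against the kernel
[1/2, 3/2) adds the kernel integral of 3*t**3
for t in [3/2, 4): the term is ∫ 2*t**3·t^(s-1)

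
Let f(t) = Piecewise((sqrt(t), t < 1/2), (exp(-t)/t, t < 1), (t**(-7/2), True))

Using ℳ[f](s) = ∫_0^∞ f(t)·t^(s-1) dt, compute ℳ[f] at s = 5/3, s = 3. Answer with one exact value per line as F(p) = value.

strip the shared t-power: t**(3/2) on [0, 1/2); exp(-t) on [1/2, 1); t**(-5/2) on [1, ∞)
linearity at 1/2, 1 turns ℳ[f](s) into 3 summed integrals
the [0, 1/2) slice contributes ∫ sqrt(t)·t^(s-1) dt
segment [1/2, 1) carries exp(-t)/t; integrate it
piece [1, ∞): integrate t**(-7/2) against the kernel

F(5/3) = -uppergamma(2/3, 1) + 3*2**(5/6)/52 + 6/11 + uppergamma(2/3, 1/2)
F(3) = -2*exp(-1) + sqrt(2)/56 + 3*exp(-1/2)/2 + 2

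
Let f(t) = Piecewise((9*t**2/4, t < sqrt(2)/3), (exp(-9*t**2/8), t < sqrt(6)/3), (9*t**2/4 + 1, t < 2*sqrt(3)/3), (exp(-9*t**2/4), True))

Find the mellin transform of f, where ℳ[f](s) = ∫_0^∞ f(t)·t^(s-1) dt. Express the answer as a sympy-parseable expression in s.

the common scale on t comes off first: t**2 on [0, sqrt(2)/2); exp(-t**2/2) on [sqrt(2)/2, sqrt(6)/2); t**2 + 1 on [sqrt(6)/2, sqrt(3)); …
remove the power substitution first: t on [0, 1/2); exp(-t/2) on [1/2, 3/2); t + 1 on [3/2, 3); …
the 4 pieces separated at sqrt(2)/3, sqrt(6)/3, 2*sqrt(3)/3 each add one integral
the [0, sqrt(2)/3) slice contributes ∫ 9*t**2/4·t^(s-1) dt
∫ over [sqrt(2)/3, sqrt(6)/3) of exp(-9*t**2/8)·t^(s-1) joins the sum
on [sqrt(6)/3, 2*sqrt(3)/3): add ∫ (9*t**2/4 + 1)·t^(s-1) dt
segment [2*sqrt(3)/3, ∞) carries exp(-9*t**2/4); integrate it

2**(s/2 - 1)*(2**(s/2)*s*(s + 2)*uppergamma(s/2, 3) + 2**s*s*(s + 2)*uppergamma(s/2, 1/4) - 2**s*s*(s + 2)*uppergamma(s/2, 3/4) - 5*3**(s/2)*s - 4*3**(s/2) + 8*6**(s/2)*s + 4*6**(s/2) + s)/(3**s*s*(s + 2))
  Re(s) > -2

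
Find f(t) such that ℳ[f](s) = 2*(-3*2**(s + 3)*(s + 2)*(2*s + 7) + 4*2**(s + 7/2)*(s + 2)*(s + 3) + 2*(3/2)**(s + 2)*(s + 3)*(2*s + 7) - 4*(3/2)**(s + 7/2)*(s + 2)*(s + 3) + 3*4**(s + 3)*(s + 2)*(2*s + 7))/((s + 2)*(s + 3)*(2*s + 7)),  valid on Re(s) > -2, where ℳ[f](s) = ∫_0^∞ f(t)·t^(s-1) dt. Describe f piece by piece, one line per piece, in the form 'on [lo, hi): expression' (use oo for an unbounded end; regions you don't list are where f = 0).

on [0, 3/2): 4*t**2
on [3/2, 2): 4*t**(7/2)
on [2, 4): 6*t**3

cuts at 3/2, 2: linearity sums the 3 kernel integrals
segment [0, 3/2) carries 4*t**2; integrate it
[3/2, 2) adds the kernel integral of 4*t**(7/2)
for t in [2, 4): the term is ∫ 6*t**3·t^(s-1)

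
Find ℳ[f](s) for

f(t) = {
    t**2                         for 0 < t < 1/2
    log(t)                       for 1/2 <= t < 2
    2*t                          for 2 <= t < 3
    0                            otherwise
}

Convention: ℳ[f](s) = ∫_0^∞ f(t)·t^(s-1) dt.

(-16*2**(2*s)*s**2*(s + 2) + 4*2**(2*s)*s*(s + 1)*(s + 2)*log(2) - 4*2**(2*s)*(s + 1)*(s + 2) + 24*6**s*s**2*(s + 2) + s**2*(s + 1) + 4*s*(s + 1)*(s + 2)*log(2) + 4*(s + 1)*(s + 2))/(4*2**s*s**2*(s + 1)*(s + 2))
  Re(s) > -2

along the cuts 1/2, 2, ℳ[f](s) splits into 3 integrals
the [0, 1/2) slice contributes ∫ t**2·t^(s-1) dt
segment [1/2, 2) carries log(t); integrate it
segment [2, 3) carries 2*t; integrate it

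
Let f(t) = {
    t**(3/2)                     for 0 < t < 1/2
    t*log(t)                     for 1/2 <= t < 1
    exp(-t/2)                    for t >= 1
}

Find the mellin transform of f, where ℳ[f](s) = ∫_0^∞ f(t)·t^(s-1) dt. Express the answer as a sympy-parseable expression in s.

(2*2**(2*s)*(2*s + 3)*(s**2 + 2*s + 1)*uppergamma(s, 1/2) - 2*2**s*(2*s + 3) + s*(2*s + 3)*log(2) + 2*s + (2*s + 3)*log(2) + sqrt(2)*(s**2 + 2*s + 1) + 3)/(2*2**s*(2*s + 3)*(s**2 + 2*s + 1))
  Re(s) > -3/2

integrate the 3 segments split at 1/2, 1, then add the results
∫ over [0, 1/2) of t**(3/2)·t^(s-1) joins the sum
segment 1/2 to 1 holds t*log(t); add its integral
[1, ∞) adds the kernel integral of exp(-t/2)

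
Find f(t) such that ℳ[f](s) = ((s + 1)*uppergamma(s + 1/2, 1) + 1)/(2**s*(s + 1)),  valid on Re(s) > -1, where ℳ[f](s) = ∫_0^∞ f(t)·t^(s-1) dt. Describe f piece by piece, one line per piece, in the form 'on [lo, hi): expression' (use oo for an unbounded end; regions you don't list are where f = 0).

on [0, 1/2): 2*t
on [1/2, oo): sqrt(2)*sqrt(t)*exp(-2*t)

peel off the common scale on t: t on [0, 1); sqrt(t)*exp(-t) on [1, ∞)
back out the shared t-power: sqrt(t) on [0, 1); exp(-t) on [1, ∞)
split f at 1/2: ℳ[f](s) collects 2 kernel integrals
over [0, 1/2), the kernel integral of 2*t enters the sum
on [1/2, ∞): add ∫ sqrt(2)*sqrt(t)*exp(-2*t)·t^(s-1) dt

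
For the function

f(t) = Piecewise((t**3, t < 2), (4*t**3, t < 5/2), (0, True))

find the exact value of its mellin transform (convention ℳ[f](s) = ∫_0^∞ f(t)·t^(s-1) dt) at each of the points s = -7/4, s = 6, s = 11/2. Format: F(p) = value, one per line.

F(-7/4) = 4*2**(1/4)*(-6/5 + sqrt(2)*5**(1/4))
F(6) = 1756517/1152
F(11/2) = -1536*sqrt(2)/17 + 390625*sqrt(10)/1088

split f at 2: ℳ[f](s) collects 2 kernel integrals
between 0 and 2 the integrand is t**3·t^(s-1)
for t in [2, 5/2): the term is ∫ 4*t**3·t^(s-1)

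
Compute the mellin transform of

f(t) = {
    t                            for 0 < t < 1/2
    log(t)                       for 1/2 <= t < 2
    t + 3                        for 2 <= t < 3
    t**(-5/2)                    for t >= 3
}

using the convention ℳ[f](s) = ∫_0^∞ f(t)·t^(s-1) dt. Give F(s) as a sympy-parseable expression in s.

along the cuts 1/2, 2, 3, ℳ[f](s) splits into 4 integrals
over [0, 1/2), the kernel integral of t enters the sum
∫ log(t)·t^(s-1) over [1/2, 2)
for t in [2, 3): the term is ∫ (t + 3)·t^(s-1)
on [3, ∞) integrate f = t**(-5/2) against the kernel

(-270*2**(2*s)*s**2*(2*s - 5) + 54*2**(2*s)*s*(s + 1)*(2*s - 5)*log(2) - 162*2**(2*s)*s*(2*s - 5) - 54*2**(2*s)*(s + 1)*(2*s - 5) - 4*sqrt(3)*6**s*s**2*(s + 1) + 324*6**s*s**2*(2*s - 5) + 162*6**s*s*(2*s - 5) + 27*s**2*(2*s - 5) + 54*s*(s + 1)*(2*s - 5)*log(2) + (2*s - 5)*(54*s + 54))/(54*2**s*s**2*(s + 1)*(2*s - 5))
  -1 < Re(s) < 5/2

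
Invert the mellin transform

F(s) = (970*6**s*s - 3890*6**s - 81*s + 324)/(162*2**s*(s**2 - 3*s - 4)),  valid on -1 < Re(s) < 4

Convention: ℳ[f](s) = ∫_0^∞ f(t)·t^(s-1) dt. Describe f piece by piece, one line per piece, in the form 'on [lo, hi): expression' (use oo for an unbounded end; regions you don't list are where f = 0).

split f at 1/2, 3: ℳ[f](s) collects 3 kernel integrals
segment [0, 1/2) carries t; integrate it
∫ over [1/2, 3) of 2*t·t^(s-1) joins the sum
piece [3, ∞): integrate t**(-4) against the kernel

on [0, 1/2): t
on [1/2, 3): 2*t
on [3, oo): t**(-4)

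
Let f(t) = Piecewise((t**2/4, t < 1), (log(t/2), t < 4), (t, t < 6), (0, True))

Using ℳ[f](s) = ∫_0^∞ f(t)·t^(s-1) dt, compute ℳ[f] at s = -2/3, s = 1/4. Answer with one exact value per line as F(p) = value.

invert the common scale on t to get t**2 on [0, 1/2); log(t) on [1/2, 2); 2*t on [2, 3)
integrate the 3 segments split at 1, 4, then add the results
∫ t**2/4·t^(s-1) over [0, 1)
the [1, 4) slice contributes ∫ log(t/2)·t^(s-1) dt
∫ over [4, 6) of t·t^(s-1) joins the sum

F(-2/3) = -57*2**(2/3)/16 - 3*log(2)/2 - 3*2**(2/3)*log(2)/8 + 39/16 + 3*6**(1/3)
F(1/4) = -96*sqrt(2)/5 + log(2**(4 + 4*sqrt(2))) + 24*6**(1/4)/5 + 145/9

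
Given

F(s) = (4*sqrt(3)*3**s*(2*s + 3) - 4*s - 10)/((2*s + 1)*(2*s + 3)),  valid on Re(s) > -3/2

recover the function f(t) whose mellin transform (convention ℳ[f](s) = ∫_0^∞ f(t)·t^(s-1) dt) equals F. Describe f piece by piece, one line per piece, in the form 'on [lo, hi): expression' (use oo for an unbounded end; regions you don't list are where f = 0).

integrate the 2 segments split at 1, then add the results
∫ over [0, 1) of t**(3/2)·t^(s-1) joins the sum
the [1, 3) slice contributes ∫ 2*sqrt(t)·t^(s-1) dt

on [0, 1): t**(3/2)
on [1, 3): 2*sqrt(t)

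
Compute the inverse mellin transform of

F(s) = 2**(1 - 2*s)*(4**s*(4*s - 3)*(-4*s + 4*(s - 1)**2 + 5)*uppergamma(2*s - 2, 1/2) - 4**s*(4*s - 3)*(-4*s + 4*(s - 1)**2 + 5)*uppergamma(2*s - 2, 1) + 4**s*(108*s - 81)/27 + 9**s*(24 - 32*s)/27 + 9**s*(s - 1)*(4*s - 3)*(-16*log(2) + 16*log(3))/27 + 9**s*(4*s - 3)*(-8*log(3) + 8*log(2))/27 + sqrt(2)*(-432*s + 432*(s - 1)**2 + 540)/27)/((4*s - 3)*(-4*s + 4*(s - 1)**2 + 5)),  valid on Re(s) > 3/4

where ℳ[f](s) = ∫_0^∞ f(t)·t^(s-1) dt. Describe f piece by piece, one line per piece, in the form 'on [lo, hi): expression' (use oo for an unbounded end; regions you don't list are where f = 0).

on [0, 1/4): t**(-3/4)
on [1/4, 1): exp(-sqrt(t))/t
on [1, 9/4): log(sqrt(t))/t**(3/2)

strip the shared t-power: t**(1/4) on [0, 1/4); exp(-sqrt(t)) on [1/4, 1); log(sqrt(t))/sqrt(t) on [1, 9/4)
back out the power substitution: sqrt(t) on [0, 1/2); exp(-t) on [1/2, 1); log(t)/t on [1, 3/2)
cuts at 1/4, 1: linearity sums the 3 kernel integrals
on [0, 1/4) integrate f = t**(-3/4) against the kernel
on [1/4, 1): add ∫ exp(-sqrt(t))/t·t^(s-1) dt
the [1, 9/4) slice contributes ∫ log(sqrt(t))/t**(3/2)·t^(s-1) dt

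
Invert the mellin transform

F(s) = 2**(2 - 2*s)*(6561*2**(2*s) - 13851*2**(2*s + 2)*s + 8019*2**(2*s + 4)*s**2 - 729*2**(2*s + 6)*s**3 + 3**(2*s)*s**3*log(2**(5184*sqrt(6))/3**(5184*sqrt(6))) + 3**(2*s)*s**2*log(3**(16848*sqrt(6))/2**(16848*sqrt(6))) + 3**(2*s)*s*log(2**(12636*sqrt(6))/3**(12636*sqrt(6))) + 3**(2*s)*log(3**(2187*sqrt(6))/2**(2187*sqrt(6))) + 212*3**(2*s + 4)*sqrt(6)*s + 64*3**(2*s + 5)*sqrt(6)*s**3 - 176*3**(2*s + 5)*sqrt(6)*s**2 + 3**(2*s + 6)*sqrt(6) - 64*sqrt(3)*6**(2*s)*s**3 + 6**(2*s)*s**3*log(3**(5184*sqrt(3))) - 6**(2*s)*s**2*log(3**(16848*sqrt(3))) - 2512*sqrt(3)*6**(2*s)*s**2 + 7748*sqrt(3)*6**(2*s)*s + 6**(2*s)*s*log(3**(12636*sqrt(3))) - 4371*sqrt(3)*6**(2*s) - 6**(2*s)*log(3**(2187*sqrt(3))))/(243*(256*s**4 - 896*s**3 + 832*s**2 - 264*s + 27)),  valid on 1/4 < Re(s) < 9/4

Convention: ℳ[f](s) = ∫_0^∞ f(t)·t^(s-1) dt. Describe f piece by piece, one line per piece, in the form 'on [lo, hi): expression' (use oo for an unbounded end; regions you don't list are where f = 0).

the shared t-power comes off first: t**(3/4) on [0, 1); t**(1/4)*(sqrt(t) + 3) on [1, 9/4); t**(3/4)*log(sqrt(t)) on [9/4, 9); …
invert the power substitution to get t**(3/2) on [0, 1); sqrt(t)*(t + 3) on [1, 3/2); t**(3/2)*log(t) on [3/2, 3); …
undo the shared t-power: t on [0, 1); t + 3 on [1, 3/2); t*log(t) on [3/2, 3); …
slice at 1, 9/4, 9, transform all 4 pieces, and sum them
between 0 and 1 the integrand is t**(-1/4)·t^(s-1)
the [1, 9/4) slice contributes ∫ (sqrt(t) + 3)/t**(3/4)·t^(s-1) dt
∫ log(sqrt(t))/t**(1/4)·t^(s-1) over [9/4, 9)
for t in [9, ∞): the term is ∫ t**(-9/4)·t^(s-1)

on [0, 1): t**(-1/4)
on [1, 9/4): (sqrt(t) + 3)/t**(3/4)
on [9/4, 9): log(sqrt(t))/t**(1/4)
on [9, oo): t**(-9/4)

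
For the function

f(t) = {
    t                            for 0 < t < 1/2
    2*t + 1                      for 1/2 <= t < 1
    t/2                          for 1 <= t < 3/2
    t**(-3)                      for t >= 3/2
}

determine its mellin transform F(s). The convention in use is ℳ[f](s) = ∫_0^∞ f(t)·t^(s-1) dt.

(270*2**s*s**2 - 702*2**s*s - 324*2**s + 49*3**s*s**2 - 275*3**s*s - 162*s**2 + 378*s + 324)/(108*2**s*s*(s**2 - 2*s - 3))
  -1 < Re(s) < 3

cuts at 1/2, 1, 3/2: linearity sums the 4 kernel integrals
segment [0, 1/2) carries t; integrate it
∫ (2*t + 1)·t^(s-1) over [1/2, 1)
∫ over [1, 3/2) of t/2·t^(s-1) joins the sum
∫ t**(-3)·t^(s-1) over [3/2, ∞)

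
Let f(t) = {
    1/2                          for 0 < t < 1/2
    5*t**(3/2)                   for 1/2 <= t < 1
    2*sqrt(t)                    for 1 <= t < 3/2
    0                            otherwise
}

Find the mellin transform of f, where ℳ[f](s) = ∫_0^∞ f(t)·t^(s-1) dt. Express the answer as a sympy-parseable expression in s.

(20*2**s*s*(2*s + 1) - 8*2**s*s*(2*s + 3) + 4*sqrt(2)*3**(s + 1/2)*s*(2*s + 3) - 5*sqrt(2)*s*(2*s + 1) + (2*s + 1)*(2*s + 3))/(2*2**s*s*(2*s + 1)*(2*s + 3))
  Re(s) > 0

along the cuts 1/2, 1, ℳ[f](s) splits into 3 integrals
segment 0 to 1/2 holds 1/2; add its integral
segment 1/2 to 1 holds 5*t**(3/2); add its integral
segment [1, 3/2) carries 2*sqrt(t); integrate it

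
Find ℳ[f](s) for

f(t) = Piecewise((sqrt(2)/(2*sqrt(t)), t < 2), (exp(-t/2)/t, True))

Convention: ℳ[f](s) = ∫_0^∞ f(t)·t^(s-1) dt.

the shared t-power comes off first: sqrt(2)*sqrt(t)/2 on [0, 2); exp(-t/2) on [2, ∞)
remove the common scale on t first: sqrt(t) on [0, 1); exp(-t) on [1, ∞)
slice at 2, transform all 2 pieces, and sum them
piece [0, 2): integrate sqrt(2)/(2*sqrt(t)) against the kernel
segment 2 to ∞ holds exp(-t/2)/t; add its integral

2**s*((2*s - 1)*uppergamma(s - 1, 1) + 2)/(2*(2*s - 1))
  Re(s) > 1/2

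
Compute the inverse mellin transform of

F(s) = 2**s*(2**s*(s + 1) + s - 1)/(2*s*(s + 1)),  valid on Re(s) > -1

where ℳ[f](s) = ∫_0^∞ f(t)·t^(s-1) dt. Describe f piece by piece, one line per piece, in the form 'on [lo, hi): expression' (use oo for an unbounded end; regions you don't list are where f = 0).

on [0, 2): t/2
on [2, 4): 1/2

peel off the common scale on t: t on [0, 1); 1/2 on [1, 2)
the 2 pieces separated at 2 each add one integral
for t in [0, 2): the term is ∫ t/2·t^(s-1)
the [2, 4) slice contributes ∫ 1/2·t^(s-1) dt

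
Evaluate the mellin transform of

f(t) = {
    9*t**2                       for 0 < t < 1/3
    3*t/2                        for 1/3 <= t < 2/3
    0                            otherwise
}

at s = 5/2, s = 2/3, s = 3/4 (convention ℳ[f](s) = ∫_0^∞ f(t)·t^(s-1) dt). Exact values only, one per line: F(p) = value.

the common scale on t comes off first: t**2 on [0, 1); t/2 on [1, 2)
remove the shared t-power first: t on [0, 1); 1/2 on [1, 2)
summing 2 kernel integrals split by 1/3 yields ℳ[f](s)
on [0, 1/3) integrate f = 9*t**2 against the kernel
[1/3, 2/3) adds the kernel integral of 3*t/2

F(5/2) = sqrt(3)*(5 + 72*sqrt(2))/1701
F(2/3) = 3**(1/3)*(1 + 8*2**(2/3))/40
F(3/4) = 2*3**(1/4)*(3 + 22*2**(3/4))/231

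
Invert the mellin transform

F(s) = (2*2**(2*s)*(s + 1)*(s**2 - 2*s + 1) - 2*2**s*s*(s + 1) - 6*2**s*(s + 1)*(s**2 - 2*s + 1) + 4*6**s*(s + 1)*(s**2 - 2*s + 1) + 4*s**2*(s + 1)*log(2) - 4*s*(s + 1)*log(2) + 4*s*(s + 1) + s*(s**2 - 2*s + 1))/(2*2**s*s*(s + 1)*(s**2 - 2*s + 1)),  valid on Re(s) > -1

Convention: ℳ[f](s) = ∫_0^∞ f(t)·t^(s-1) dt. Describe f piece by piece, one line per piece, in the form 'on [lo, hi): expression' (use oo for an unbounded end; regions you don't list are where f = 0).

on [0, 1/2): t
on [1/2, 1): log(t)/t
on [1, 2): 3
on [2, 3): 2

summing 4 kernel integrals split by 1/2, 1, 2 yields ℳ[f](s)
segment 0 to 1/2 holds t; add its integral
between 1/2 and 1 the integrand is log(t)/t·t^(s-1)
on [1, 2): add ∫ 3·t^(s-1) dt
on [2, 3): add ∫ 2·t^(s-1) dt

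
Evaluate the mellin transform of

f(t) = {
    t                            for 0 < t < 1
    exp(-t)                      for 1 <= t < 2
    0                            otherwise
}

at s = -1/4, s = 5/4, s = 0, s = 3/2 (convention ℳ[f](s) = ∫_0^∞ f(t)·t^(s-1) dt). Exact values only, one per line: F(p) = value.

F(-1/4) = -uppergamma(-1/4, 2) + uppergamma(-1/4, 1) + 4/3
F(5/4) = -uppergamma(5/4, 2) + uppergamma(5/4, 1) + 4/9
F(0) = Ei(-2) - Ei(-1) + 1
F(3/2) = -sqrt(2)*exp(-2) - sqrt(pi)*erfc(sqrt(2))/2 + sqrt(pi)*erfc(1)/2 + exp(-1) + 2/5

integrate the 2 segments split at 1, then add the results
on [0, 1) integrate f = t against the kernel
on [1, 2): add ∫ exp(-t)·t^(s-1) dt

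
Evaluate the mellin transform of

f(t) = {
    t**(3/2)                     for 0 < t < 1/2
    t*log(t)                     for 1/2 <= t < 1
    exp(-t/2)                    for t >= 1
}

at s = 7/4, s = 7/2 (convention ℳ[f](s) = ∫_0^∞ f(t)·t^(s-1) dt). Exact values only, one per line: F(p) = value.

F(7/4) = 2**(1/4)*(-416*2**(3/4) + 104 + 121*sqrt(2) + 286*log(2) + 12584*sqrt(2)*uppergamma(7/4, 1/2))/6292
F(7/2) = -559/12960 + sqrt(2)/648 + sqrt(2)*log(2)/144 + 15*sqrt(2)*sqrt(pi)*erfc(sqrt(2)/2) + 42*exp(-1/2)

summing 3 kernel integrals split by 1/2, 1 yields ℳ[f](s)
on [0, 1/2) integrate f = t**(3/2) against the kernel
on [1/2, 1): add ∫ t*log(t)·t^(s-1) dt
on [1, ∞) integrate f = exp(-t/2) against the kernel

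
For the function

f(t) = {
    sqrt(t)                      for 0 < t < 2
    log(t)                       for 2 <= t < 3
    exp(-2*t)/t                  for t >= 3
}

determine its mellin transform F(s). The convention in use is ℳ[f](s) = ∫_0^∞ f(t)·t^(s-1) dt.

(-12**s*s**2*log(4) + 2*12**s*sqrt(2)*s**2 - 12**s*s*log(2) + 2*12**s*s + 12**s + 2*18**s*s**2*log(3) - 2*18**s*s + 18**s*s*log(3) - 18**s + 4*3**s*s**3*uppergamma(s - 1, 6) + 2*3**s*s**2*uppergamma(s - 1, 6))/(6**s*s**2*(2*s + 1))
  Re(s) > -1/2

invert the shared t-power to get t**(3/2) on [0, 2); t*log(t) on [2, 3); exp(-2*t) on [3, ∞)
split f at 2, 3: ℳ[f](s) collects 3 kernel integrals
∫ sqrt(t)·t^(s-1) over [0, 2)
segment 2 to 3 holds log(t); add its integral
on [3, ∞) integrate f = exp(-2*t)/t against the kernel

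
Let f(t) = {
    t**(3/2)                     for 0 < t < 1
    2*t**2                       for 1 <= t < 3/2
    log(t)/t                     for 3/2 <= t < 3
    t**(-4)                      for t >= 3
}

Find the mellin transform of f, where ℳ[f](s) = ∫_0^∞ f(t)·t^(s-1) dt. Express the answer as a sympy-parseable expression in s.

(324*2**s*(s - 4)*(s + 2)*(s**2 - 2*s + 1) - 324*2**s*(s - 4)*(2*s + 3)*(s**2 - 2*s + 1) - 108*3**s*s*(s - 4)*(s + 2)*(2*s + 3)*log(3) + 108*3**s*s*(s - 4)*(s + 2)*(2*s + 3)*log(2) - 108*3**s*(s - 4)*(s + 2)*(2*s + 3)*log(2) + 108*3**s*(s - 4)*(s + 2)*(2*s + 3) + 108*3**s*(s - 4)*(s + 2)*(2*s + 3)*log(3) + 729*3**s*(s - 4)*(2*s + 3)*(s**2 - 2*s + 1) + 54*6**s*s*(s - 4)*(s + 2)*(2*s + 3)*log(3) - 54*6**s*(s - 4)*(s + 2)*(2*s + 3)*log(3) - 54*6**s*(s - 4)*(s + 2)*(2*s + 3) - 2*6**s*(s + 2)*(2*s + 3)*(s**2 - 2*s + 1))/(162*2**s*(s - 4)*(s + 2)*(2*s + 3)*(s**2 - 2*s + 1))
  -3/2 < Re(s) < 4

slice at 1, 3/2, 3, transform all 4 pieces, and sum them
between 0 and 1 the integrand is t**(3/2)·t^(s-1)
for t in [1, 3/2): the term is ∫ 2*t**2·t^(s-1)
∫ over [3/2, 3) of log(t)/t·t^(s-1) joins the sum
on [3, ∞) integrate f = t**(-4) against the kernel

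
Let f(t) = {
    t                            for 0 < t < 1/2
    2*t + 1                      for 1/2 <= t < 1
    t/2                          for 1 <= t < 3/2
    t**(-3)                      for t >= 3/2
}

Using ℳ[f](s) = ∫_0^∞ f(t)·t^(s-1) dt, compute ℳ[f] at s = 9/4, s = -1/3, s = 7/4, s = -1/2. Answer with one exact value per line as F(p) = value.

summing 4 kernel integrals split by 1/2, 1, 3/2 yields ℳ[f](s)
piece [0, 1/2): integrate t against the kernel
on [1/2, 1) integrate f = (2*t + 1) against the kernel
on [1, 3/2) integrate f = t/2 against the kernel
[3/2, ∞) adds the kernel integral of t**(-3)

F(9/4) = 2**(3/4)*(-70 + 424*2**(1/4) + 659*3**(1/4))/936
F(-1/3) = 2**(1/3)*(-405*2**(2/3) + 437*3**(2/3) + 2430)/1080
F(7/4) = 2**(1/4)*(-2610 + 5299*3**(3/4) + 7740*2**(3/4))/13860
F(-1/2) = 1 + 599*sqrt(6)/1134 + sqrt(2)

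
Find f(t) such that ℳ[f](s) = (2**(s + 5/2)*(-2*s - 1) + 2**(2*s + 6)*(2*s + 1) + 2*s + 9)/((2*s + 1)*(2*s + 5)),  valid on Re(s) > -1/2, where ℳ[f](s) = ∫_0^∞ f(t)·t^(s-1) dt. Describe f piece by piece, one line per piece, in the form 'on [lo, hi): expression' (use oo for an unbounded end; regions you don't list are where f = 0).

on [0, 1): sqrt(t)
on [1, 2): t**(5/2)/2
on [2, 4): t**(5/2)

f breaks at 1, 2 into 3 integrals to sum
∫ over [0, 1) of sqrt(t)·t^(s-1) joins the sum
∫ t**(5/2)/2·t^(s-1) over [1, 2)
between 2 and 4 the integrand is t**(5/2)·t^(s-1)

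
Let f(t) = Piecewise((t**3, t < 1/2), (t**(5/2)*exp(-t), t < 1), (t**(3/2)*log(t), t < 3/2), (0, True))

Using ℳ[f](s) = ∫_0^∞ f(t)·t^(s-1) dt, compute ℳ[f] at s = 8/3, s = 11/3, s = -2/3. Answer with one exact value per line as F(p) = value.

undo the shared t-power: t on [0, 1/2); sqrt(t)*exp(-t) on [1/2, 1); log(t)/sqrt(t) on [1, 3/2)
undo the shared t-power: sqrt(t) on [0, 1/2); exp(-t) on [1/2, 1); log(t)/t on [1, 3/2)
linearity at 1/2, 1 turns ℳ[f](s) into 3 summed integrals
piece [0, 1/2): integrate t**3 against the kernel
piece [1/2, 1): integrate t**(5/2)*exp(-t) against the kernel
[1, 3/2) adds the kernel integral of t**(3/2)*log(t)

F(8/3) = -uppergamma(31/6, 1) - 729*2**(5/6)*3**(1/6)/5000 + 3*2**(1/3)/1088 + 36/625 + log(3**(243*2**(5/6)*3**(1/6)/400)/2**(243*2**(5/6)*3**(1/6)/400)) + uppergamma(31/6, 1/2)
F(11/3) = -uppergamma(37/6, 1) - 2187*2**(5/6)*3**(1/6)/15376 + 3*2**(1/3)/2560 + 36/961 + log(3**(729*2**(5/6)*3**(1/6)/992)/2**(729*2**(5/6)*3**(1/6)/992)) + uppergamma(37/6, 1/2)
F(-2/3) = -18*2**(1/6)*3**(5/6)/25 - uppergamma(11/6, 1) + 3*2**(2/3)/56 + log(3**(3*2**(1/6)*3**(5/6)/5)/2**(3*2**(1/6)*3**(5/6)/5)) + uppergamma(11/6, 1/2) + 36/25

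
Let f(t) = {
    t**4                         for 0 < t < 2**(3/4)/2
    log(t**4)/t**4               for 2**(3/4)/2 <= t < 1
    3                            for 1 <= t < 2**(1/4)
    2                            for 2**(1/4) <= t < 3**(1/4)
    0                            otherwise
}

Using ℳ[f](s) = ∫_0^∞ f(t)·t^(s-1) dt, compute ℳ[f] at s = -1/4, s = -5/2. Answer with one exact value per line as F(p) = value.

F(-1/4) = -8*3**(15/16)/3 - 2*2**(15/16) - 8*2**(1/16)*log(2)/17 + 2498*2**(1/16)/4335 + 3404/289
F(-5/2) = 2**(5/8)*(-676*6**(3/8) - 1560*log(2) - 507*2**(3/4) + 2650 + 2802*2**(3/8))/5070

back out the power substitution: t**2 on [0, sqrt(2)/2); log(t**2)/t**2 on [sqrt(2)/2, 1); 3 on [1, sqrt(2)); …
back out the power substitution: t on [0, 1/2); log(t)/t on [1/2, 1); 3 on [1, 2); …
the 4 pieces separated at 2**(3/4)/2, 1, 2**(1/4) each add one integral
between 0 and 2**(3/4)/2 the integrand is t**4·t^(s-1)
segment [2**(3/4)/2, 1) carries log(t**4)/t**4; integrate it
segment [1, 2**(1/4)) carries 3; integrate it
[2**(1/4), 3**(1/4)) adds the kernel integral of 2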